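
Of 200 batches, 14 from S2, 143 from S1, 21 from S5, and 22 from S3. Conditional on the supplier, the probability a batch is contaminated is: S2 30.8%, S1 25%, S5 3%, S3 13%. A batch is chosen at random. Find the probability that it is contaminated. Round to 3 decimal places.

0.218

Unnormalized posteriors (prior × likelihood):
  S2: 0.07 × 0.308 = 0.02156
  S1: 0.715 × 0.25 = 0.17875
  S5: 0.105 × 0.03 = 0.00315
  S3: 0.11 × 0.13 = 0.0143
P(contaminated) = 0.02156 + 0.17875 + 0.00315 + 0.0143 = 0.21776 → 0.218.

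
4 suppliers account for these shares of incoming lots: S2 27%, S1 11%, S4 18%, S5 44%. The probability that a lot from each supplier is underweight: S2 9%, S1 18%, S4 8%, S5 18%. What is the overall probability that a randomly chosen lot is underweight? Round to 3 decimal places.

Compute prior × likelihood for every hypothesis:
  S2: 0.27 × 0.09 = 0.0243
  S1: 0.11 × 0.18 = 0.0198
  S4: 0.18 × 0.08 = 0.0144
  S5: 0.44 × 0.18 = 0.0792
P(underweight) = 0.0243 + 0.0198 + 0.0144 + 0.0792 = 0.1377 → 0.138.

0.138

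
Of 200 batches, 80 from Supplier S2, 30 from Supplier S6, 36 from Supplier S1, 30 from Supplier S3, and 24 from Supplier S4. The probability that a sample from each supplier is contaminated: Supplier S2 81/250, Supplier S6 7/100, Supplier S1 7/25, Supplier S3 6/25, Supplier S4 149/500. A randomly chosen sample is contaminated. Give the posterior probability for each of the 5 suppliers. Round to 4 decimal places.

Compute prior × likelihood for every hypothesis:
  Supplier S2: 0.4 × 0.324 = 0.1296
  Supplier S6: 0.15 × 0.07 = 0.0105
  Supplier S1: 0.18 × 0.28 = 0.0504
  Supplier S3: 0.15 × 0.24 = 0.036
  Supplier S4: 0.12 × 0.298 = 0.03576
Sum = 0.26226.
P(Supplier S2 | contaminated) = 0.1296/0.26226 ≈ 0.4942
P(Supplier S6 | contaminated) = 0.0105/0.26226 ≈ 0.0400
P(Supplier S1 | contaminated) = 0.0504/0.26226 ≈ 0.1922
P(Supplier S3 | contaminated) = 0.036/0.26226 ≈ 0.1373
P(Supplier S4 | contaminated) = 0.03576/0.26226 ≈ 0.1364

Supplier S2 0.4942, Supplier S6 0.0400, Supplier S1 0.1922, Supplier S3 0.1373, Supplier S4 0.1364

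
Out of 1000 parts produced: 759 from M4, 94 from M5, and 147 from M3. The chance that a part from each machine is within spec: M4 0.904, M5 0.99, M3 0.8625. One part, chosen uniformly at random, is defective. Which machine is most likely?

Taking complements, P(defective | each) = M4 0.096, M5 0.01, M3 0.1375.
Unnormalized posteriors (prior × likelihood):
  M4: 0.759 × 0.096 = 0.072864
  M5: 0.094 × 0.01 = 0.00094
  M3: 0.147 × 0.1375 = 0.0202125
Total = 0.0940165.
Largest term belongs to M4, so M4 is most probable.

M4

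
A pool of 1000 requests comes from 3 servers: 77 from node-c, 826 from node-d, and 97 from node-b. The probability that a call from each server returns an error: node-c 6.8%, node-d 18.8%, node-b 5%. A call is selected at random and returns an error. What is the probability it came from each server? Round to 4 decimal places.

node-c 0.0317, node-d 0.9390, node-b 0.0293

Unnormalized posteriors (prior × likelihood):
  node-c: 0.077 × 0.068 = 0.005236
  node-d: 0.826 × 0.188 = 0.155288
  node-b: 0.097 × 0.05 = 0.00485
Normalizing constant = 0.165374.
P(node-c | error) = 0.005236/0.165374 ≈ 0.0317
P(node-d | error) = 0.155288/0.165374 ≈ 0.9390
P(node-b | error) = 0.00485/0.165374 ≈ 0.0293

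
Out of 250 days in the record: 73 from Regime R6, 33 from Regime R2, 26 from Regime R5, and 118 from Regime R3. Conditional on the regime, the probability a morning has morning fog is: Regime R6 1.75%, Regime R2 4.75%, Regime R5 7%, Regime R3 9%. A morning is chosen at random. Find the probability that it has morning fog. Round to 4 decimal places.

Compute prior × likelihood for every hypothesis:
  Regime R6: 0.292 × 0.0175 = 0.00511
  Regime R2: 0.132 × 0.0475 = 0.00627
  Regime R5: 0.104 × 0.07 = 0.00728
  Regime R3: 0.472 × 0.09 = 0.04248
P(fog) = 0.00511 + 0.00627 + 0.00728 + 0.04248 = 0.06114 → 0.0611.

0.0611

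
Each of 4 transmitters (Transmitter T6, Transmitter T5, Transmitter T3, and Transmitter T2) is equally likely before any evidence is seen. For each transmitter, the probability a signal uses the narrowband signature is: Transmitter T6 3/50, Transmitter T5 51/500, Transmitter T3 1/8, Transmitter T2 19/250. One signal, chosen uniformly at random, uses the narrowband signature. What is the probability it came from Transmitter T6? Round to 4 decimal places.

0.1653

With a uniform prior (1/4 each), posterior ∝ likelihood:
  Transmitter T6: 0.06
  Transmitter T5: 0.102
  Transmitter T3: 0.125
  Transmitter T2: 0.076
Sum = 0.363.
P(Transmitter T6 | evidence) = 0.06 / 0.363 ≈ 0.1653.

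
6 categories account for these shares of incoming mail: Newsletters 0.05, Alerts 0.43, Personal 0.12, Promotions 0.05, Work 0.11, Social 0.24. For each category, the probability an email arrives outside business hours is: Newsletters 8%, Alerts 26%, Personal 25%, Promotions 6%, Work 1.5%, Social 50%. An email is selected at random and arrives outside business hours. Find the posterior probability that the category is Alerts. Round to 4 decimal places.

0.4134

Compute prior × likelihood for every hypothesis:
  Newsletters: 0.05 × 0.08 = 0.004
  Alerts: 0.43 × 0.26 = 0.1118
  Personal: 0.12 × 0.25 = 0.03
  Promotions: 0.05 × 0.06 = 0.003
  Work: 0.11 × 0.015 = 0.00165
  Social: 0.24 × 0.5 = 0.12
Total = 0.27045.
P(Alerts | evidence) = 0.1118 / 0.27045 ≈ 0.4134.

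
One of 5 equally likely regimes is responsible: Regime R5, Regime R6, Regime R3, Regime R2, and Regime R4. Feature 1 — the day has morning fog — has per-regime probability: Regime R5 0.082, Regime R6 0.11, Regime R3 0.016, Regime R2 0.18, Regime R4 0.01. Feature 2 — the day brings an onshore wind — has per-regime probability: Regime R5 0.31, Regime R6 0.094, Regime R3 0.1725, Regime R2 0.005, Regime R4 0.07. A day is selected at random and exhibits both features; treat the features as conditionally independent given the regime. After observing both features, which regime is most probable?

Regime R5

With a uniform prior (1/5 each), posterior ∝ likelihood:
  Regime R5: 0.082 × 0.31 = 0.02542
  Regime R6: 0.11 × 0.094 = 0.01034
  Regime R3: 0.016 × 0.1725 = 0.00276
  Regime R2: 0.18 × 0.005 = 0.0009
  Regime R4: 0.01 × 0.07 = 0.0007
Sum = 0.04012.
Largest term belongs to Regime R5, so Regime R5 is most probable.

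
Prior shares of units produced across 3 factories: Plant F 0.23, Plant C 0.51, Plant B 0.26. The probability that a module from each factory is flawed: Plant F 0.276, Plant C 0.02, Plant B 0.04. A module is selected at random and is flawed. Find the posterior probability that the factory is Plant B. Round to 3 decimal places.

0.124

By Bayes' rule, posterior ∝ prior × likelihood:
  Plant F: 0.23 × 0.276 = 0.06348
  Plant C: 0.51 × 0.02 = 0.0102
  Plant B: 0.26 × 0.04 = 0.0104
Normalizing constant = 0.08408.
P(Plant B | evidence) = 0.0104 / 0.08408 ≈ 0.124.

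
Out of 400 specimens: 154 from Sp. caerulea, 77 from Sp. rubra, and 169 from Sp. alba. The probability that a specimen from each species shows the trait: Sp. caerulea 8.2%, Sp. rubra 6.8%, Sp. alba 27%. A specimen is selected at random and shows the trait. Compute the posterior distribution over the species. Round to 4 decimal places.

Unnormalized posteriors (prior × likelihood):
  Sp. caerulea: 0.385 × 0.082 = 0.03157
  Sp. rubra: 0.1925 × 0.068 = 0.01309
  Sp. alba: 0.4225 × 0.27 = 0.114075
Total = 0.158735.
P(Sp. caerulea | trait) = 0.03157/0.158735 ≈ 0.1989
P(Sp. rubra | trait) = 0.01309/0.158735 ≈ 0.0825
P(Sp. alba | trait) = 0.114075/0.158735 ≈ 0.7187

Sp. caerulea 0.1989, Sp. rubra 0.0825, Sp. alba 0.7187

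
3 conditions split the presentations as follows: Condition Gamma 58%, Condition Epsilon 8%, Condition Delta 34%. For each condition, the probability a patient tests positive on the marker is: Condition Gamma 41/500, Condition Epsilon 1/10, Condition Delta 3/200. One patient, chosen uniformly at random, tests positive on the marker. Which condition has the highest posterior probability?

By Bayes' rule, posterior ∝ prior × likelihood:
  Condition Gamma: 0.58 × 0.082 = 0.04756
  Condition Epsilon: 0.08 × 0.1 = 0.008
  Condition Delta: 0.34 × 0.015 = 0.0051
Normalizing constant = 0.06066.
Largest term belongs to Condition Gamma, so Condition Gamma is most probable.

Condition Gamma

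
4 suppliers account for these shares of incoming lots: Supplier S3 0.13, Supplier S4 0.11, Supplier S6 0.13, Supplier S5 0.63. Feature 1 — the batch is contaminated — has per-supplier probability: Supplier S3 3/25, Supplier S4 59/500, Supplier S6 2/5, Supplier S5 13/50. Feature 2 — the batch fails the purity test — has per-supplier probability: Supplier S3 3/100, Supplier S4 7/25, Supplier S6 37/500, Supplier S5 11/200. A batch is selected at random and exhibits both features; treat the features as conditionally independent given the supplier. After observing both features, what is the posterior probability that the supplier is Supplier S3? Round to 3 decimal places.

0.028

Unnormalized posteriors (prior × likelihood):
  Supplier S3: 0.13 × 0.12 × 0.03 = 0.000468
  Supplier S4: 0.11 × 0.118 × 0.28 = 0.0036344
  Supplier S6: 0.13 × 0.4 × 0.074 = 0.003848
  Supplier S5: 0.63 × 0.26 × 0.055 = 0.009009
Sum = 0.0169594.
P(Supplier S3 | evidence) = 0.000468 / 0.0169594 ≈ 0.028.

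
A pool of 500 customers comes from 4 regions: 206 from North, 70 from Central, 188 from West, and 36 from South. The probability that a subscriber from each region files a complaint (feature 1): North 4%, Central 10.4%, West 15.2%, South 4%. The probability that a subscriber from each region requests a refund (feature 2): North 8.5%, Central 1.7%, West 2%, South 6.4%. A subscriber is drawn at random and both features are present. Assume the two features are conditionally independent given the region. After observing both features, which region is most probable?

North

Compute prior × likelihood for every hypothesis:
  North: 0.412 × 0.04 × 0.085 = 0.0014008
  Central: 0.14 × 0.104 × 0.017 = 0.00024752
  West: 0.376 × 0.152 × 0.02 = 0.00114304
  South: 0.072 × 0.04 × 0.064 = 0.00018432
Total = 0.00297568.
Largest term belongs to North, so North is most probable.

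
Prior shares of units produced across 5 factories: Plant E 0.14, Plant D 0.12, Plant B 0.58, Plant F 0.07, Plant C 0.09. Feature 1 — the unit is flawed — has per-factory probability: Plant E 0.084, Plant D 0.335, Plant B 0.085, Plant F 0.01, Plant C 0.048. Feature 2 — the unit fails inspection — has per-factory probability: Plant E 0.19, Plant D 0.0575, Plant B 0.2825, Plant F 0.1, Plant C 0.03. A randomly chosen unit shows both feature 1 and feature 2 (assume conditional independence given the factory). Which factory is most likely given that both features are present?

Plant B

Compute prior × likelihood for every hypothesis:
  Plant E: 0.14 × 0.084 × 0.19 = 0.0022344
  Plant D: 0.12 × 0.335 × 0.0575 = 0.0023115
  Plant B: 0.58 × 0.085 × 0.2825 = 0.01392725
  Plant F: 0.07 × 0.01 × 0.1 = 0.00007
  Plant C: 0.09 × 0.048 × 0.03 = 0.0001296
Sum = 0.01867275.
Largest term belongs to Plant B, so Plant B is most probable.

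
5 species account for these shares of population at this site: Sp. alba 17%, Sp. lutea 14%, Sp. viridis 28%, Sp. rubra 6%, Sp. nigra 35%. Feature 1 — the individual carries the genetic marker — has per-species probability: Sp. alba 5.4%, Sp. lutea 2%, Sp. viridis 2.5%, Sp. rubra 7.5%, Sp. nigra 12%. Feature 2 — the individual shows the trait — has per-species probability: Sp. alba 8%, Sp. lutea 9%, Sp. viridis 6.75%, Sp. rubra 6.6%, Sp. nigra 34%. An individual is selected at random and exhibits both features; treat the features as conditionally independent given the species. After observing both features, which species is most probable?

Sp. nigra

Prior × likelihood for each hypothesis:
  Sp. alba: 0.17 × 0.054 × 0.08 = 0.0007344
  Sp. lutea: 0.14 × 0.02 × 0.09 = 0.000252
  Sp. viridis: 0.28 × 0.025 × 0.0675 = 0.0004725
  Sp. rubra: 0.06 × 0.075 × 0.066 = 0.000297
  Sp. nigra: 0.35 × 0.12 × 0.34 = 0.01428
Sum = 0.0160359.
Largest term belongs to Sp. nigra, so Sp. nigra is most probable.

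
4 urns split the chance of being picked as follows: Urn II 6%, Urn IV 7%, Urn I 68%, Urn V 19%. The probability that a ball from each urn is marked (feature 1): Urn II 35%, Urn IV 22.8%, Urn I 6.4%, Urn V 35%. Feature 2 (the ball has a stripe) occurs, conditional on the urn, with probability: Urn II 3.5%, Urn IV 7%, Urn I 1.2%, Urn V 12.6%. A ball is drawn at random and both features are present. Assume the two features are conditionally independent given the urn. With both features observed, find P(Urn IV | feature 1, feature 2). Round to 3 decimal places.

By Bayes' rule, posterior ∝ prior × likelihood:
  Urn II: 0.06 × 0.35 × 0.035 = 0.000735
  Urn IV: 0.07 × 0.228 × 0.07 = 0.0011172
  Urn I: 0.68 × 0.064 × 0.012 = 0.00052224
  Urn V: 0.19 × 0.35 × 0.126 = 0.008379
Total = 0.01075344.
P(Urn IV | evidence) = 0.0011172 / 0.01075344 ≈ 0.104.

0.104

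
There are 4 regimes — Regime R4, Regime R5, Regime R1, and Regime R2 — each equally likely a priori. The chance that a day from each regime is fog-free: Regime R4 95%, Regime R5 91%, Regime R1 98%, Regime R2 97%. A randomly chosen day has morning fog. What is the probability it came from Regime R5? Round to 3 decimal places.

Taking complements, P(fog | each) = Regime R4 0.05, Regime R5 0.09, Regime R1 0.02, Regime R2 0.03.
Since the prior is uniform, the posterior is proportional to the likelihood:
  Regime R4: 0.05
  Regime R5: 0.09
  Regime R1: 0.02
  Regime R2: 0.03
Sum = 0.19.
P(Regime R5 | evidence) = 0.09 / 0.19 ≈ 0.474.

0.474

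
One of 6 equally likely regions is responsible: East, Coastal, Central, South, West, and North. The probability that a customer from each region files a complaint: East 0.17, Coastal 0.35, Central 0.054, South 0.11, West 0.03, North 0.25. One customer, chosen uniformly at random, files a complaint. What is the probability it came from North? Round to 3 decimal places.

Since the prior is uniform, the posterior is proportional to the likelihood:
  East: 0.17
  Coastal: 0.35
  Central: 0.054
  South: 0.11
  West: 0.03
  North: 0.25
Sum = 0.964.
P(North | evidence) = 0.25 / 0.964 ≈ 0.259.

0.259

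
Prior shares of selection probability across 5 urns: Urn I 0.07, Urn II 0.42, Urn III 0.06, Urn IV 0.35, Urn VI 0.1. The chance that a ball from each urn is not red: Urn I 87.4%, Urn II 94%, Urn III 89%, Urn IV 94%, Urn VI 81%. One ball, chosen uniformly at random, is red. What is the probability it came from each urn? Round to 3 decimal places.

Urn I 0.109, Urn II 0.313, Urn III 0.082, Urn IV 0.260, Urn VI 0.236

Taking complements, P(red | each) = Urn I 0.126, Urn II 0.06, Urn III 0.11, Urn IV 0.06, Urn VI 0.19.
Compute prior × likelihood for every hypothesis:
  Urn I: 0.07 × 0.126 = 0.00882
  Urn II: 0.42 × 0.06 = 0.0252
  Urn III: 0.06 × 0.11 = 0.0066
  Urn IV: 0.35 × 0.06 = 0.021
  Urn VI: 0.1 × 0.19 = 0.019
Total = 0.08062.
P(Urn I | red) = 0.00882/0.08062 ≈ 0.109
P(Urn II | red) = 0.0252/0.08062 ≈ 0.313
P(Urn III | red) = 0.0066/0.08062 ≈ 0.082
P(Urn IV | red) = 0.021/0.08062 ≈ 0.260
P(Urn VI | red) = 0.019/0.08062 ≈ 0.236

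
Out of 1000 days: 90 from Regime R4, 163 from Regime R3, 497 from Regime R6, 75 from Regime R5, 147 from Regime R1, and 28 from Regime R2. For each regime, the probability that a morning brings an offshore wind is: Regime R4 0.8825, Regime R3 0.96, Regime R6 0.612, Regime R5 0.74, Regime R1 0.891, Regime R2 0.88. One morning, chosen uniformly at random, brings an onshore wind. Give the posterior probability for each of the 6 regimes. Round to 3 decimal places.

Taking complements, P(onshore | each) = Regime R4 0.1175, Regime R3 0.04, Regime R6 0.388, Regime R5 0.26, Regime R1 0.109, Regime R2 0.12.
Compute prior × likelihood for every hypothesis:
  Regime R4: 0.09 × 0.1175 = 0.010575
  Regime R3: 0.163 × 0.04 = 0.00652
  Regime R6: 0.497 × 0.388 = 0.192836
  Regime R5: 0.075 × 0.26 = 0.0195
  Regime R1: 0.147 × 0.109 = 0.016023
  Regime R2: 0.028 × 0.12 = 0.00336
Sum = 0.248814.
P(Regime R4 | onshore) = 0.010575/0.248814 ≈ 0.043
P(Regime R3 | onshore) = 0.00652/0.248814 ≈ 0.026
P(Regime R6 | onshore) = 0.192836/0.248814 ≈ 0.775
P(Regime R5 | onshore) = 0.0195/0.248814 ≈ 0.078
P(Regime R1 | onshore) = 0.016023/0.248814 ≈ 0.064
P(Regime R2 | onshore) = 0.00336/0.248814 ≈ 0.014
(Check: 0.043+0.026+0.775+0.078+0.064+0.014 = 1.000.)

Regime R4 0.043, Regime R3 0.026, Regime R6 0.775, Regime R5 0.078, Regime R1 0.064, Regime R2 0.014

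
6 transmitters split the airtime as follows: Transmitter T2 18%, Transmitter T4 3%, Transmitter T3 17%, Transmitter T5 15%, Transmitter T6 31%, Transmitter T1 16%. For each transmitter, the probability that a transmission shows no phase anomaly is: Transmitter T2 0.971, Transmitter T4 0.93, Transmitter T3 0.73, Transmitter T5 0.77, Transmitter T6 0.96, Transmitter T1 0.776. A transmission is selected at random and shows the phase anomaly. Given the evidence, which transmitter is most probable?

Transmitter T3

Taking complements, P(anomaly | each) = Transmitter T2 0.029, Transmitter T4 0.07, Transmitter T3 0.27, Transmitter T5 0.23, Transmitter T6 0.04, Transmitter T1 0.224.
By Bayes' rule, posterior ∝ prior × likelihood:
  Transmitter T2: 0.18 × 0.029 = 0.00522
  Transmitter T4: 0.03 × 0.07 = 0.0021
  Transmitter T3: 0.17 × 0.27 = 0.0459
  Transmitter T5: 0.15 × 0.23 = 0.0345
  Transmitter T6: 0.31 × 0.04 = 0.0124
  Transmitter T1: 0.16 × 0.224 = 0.03584
Sum = 0.13596.
Largest term belongs to Transmitter T3, so Transmitter T3 is most probable.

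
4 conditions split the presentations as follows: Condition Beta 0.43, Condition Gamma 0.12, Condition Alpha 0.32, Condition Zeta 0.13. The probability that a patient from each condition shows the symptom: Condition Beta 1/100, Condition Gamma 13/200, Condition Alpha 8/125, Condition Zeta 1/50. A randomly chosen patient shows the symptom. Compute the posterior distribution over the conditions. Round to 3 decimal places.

Condition Beta 0.122, Condition Gamma 0.222, Condition Alpha 0.582, Condition Zeta 0.074

By Bayes' rule, posterior ∝ prior × likelihood:
  Condition Beta: 0.43 × 0.01 = 0.0043
  Condition Gamma: 0.12 × 0.065 = 0.0078
  Condition Alpha: 0.32 × 0.064 = 0.02048
  Condition Zeta: 0.13 × 0.02 = 0.0026
Sum = 0.03518.
P(Condition Beta | symptomatic) = 0.0043/0.03518 ≈ 0.122
P(Condition Gamma | symptomatic) = 0.0078/0.03518 ≈ 0.222
P(Condition Alpha | symptomatic) = 0.02048/0.03518 ≈ 0.582
P(Condition Zeta | symptomatic) = 0.0026/0.03518 ≈ 0.074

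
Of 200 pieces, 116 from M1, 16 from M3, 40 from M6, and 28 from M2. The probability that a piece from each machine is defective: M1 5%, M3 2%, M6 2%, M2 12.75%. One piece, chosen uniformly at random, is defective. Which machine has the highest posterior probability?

Unnormalized posteriors (prior × likelihood):
  M1: 0.58 × 0.05 = 0.029
  M3: 0.08 × 0.02 = 0.0016
  M6: 0.2 × 0.02 = 0.004
  M2: 0.14 × 0.1275 = 0.01785
Total = 0.05245.
Largest term belongs to M1, so M1 is most probable.

M1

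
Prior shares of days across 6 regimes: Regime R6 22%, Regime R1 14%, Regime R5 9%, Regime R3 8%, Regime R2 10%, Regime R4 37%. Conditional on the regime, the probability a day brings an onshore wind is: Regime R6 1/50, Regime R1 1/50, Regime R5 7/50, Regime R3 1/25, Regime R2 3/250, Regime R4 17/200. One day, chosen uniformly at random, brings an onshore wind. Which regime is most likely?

Regime R4

Unnormalized posteriors (prior × likelihood):
  Regime R6: 0.22 × 0.02 = 0.0044
  Regime R1: 0.14 × 0.02 = 0.0028
  Regime R5: 0.09 × 0.14 = 0.0126
  Regime R3: 0.08 × 0.04 = 0.0032
  Regime R2: 0.1 × 0.012 = 0.0012
  Regime R4: 0.37 × 0.085 = 0.03145
Normalizing constant = 0.05565.
Largest term belongs to Regime R4, so Regime R4 is most probable.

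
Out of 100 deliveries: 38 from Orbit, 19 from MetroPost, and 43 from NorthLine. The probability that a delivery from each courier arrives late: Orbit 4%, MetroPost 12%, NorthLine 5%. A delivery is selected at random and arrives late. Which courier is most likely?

Unnormalized posteriors (prior × likelihood):
  Orbit: 0.38 × 0.04 = 0.0152
  MetroPost: 0.19 × 0.12 = 0.0228
  NorthLine: 0.43 × 0.05 = 0.0215
Sum = 0.0595.
Largest term belongs to MetroPost, so MetroPost is most probable.

MetroPost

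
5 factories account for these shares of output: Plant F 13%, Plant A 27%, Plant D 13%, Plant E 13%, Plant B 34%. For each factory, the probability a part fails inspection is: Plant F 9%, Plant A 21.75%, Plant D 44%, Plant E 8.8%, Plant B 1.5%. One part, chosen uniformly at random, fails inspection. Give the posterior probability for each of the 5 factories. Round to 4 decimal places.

Prior × likelihood for each hypothesis:
  Plant F: 0.13 × 0.09 = 0.0117
  Plant A: 0.27 × 0.2175 = 0.058725
  Plant D: 0.13 × 0.44 = 0.0572
  Plant E: 0.13 × 0.088 = 0.01144
  Plant B: 0.34 × 0.015 = 0.0051
Normalizing constant = 0.144165.
P(Plant F | nonconforming) = 0.0117/0.144165 ≈ 0.0812
P(Plant A | nonconforming) = 0.058725/0.144165 ≈ 0.4073
P(Plant D | nonconforming) = 0.0572/0.144165 ≈ 0.3968
P(Plant E | nonconforming) = 0.01144/0.144165 ≈ 0.0794
P(Plant B | nonconforming) = 0.0051/0.144165 ≈ 0.0354
(Check: 0.0812+0.4073+0.3968+0.0794+0.0354 = 1.0001.)

Plant F 0.0812, Plant A 0.4073, Plant D 0.3968, Plant E 0.0794, Plant B 0.0354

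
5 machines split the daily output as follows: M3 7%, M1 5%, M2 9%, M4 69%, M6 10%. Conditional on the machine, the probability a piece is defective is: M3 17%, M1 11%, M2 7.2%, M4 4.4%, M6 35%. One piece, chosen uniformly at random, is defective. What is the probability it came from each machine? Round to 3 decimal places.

Prior × likelihood for each hypothesis:
  M3: 0.07 × 0.17 = 0.0119
  M1: 0.05 × 0.11 = 0.0055
  M2: 0.09 × 0.072 = 0.00648
  M4: 0.69 × 0.044 = 0.03036
  M6: 0.1 × 0.35 = 0.035
Normalizing constant = 0.08924.
P(M3 | defective) = 0.0119/0.08924 ≈ 0.133
P(M1 | defective) = 0.0055/0.08924 ≈ 0.062
P(M2 | defective) = 0.00648/0.08924 ≈ 0.073
P(M4 | defective) = 0.03036/0.08924 ≈ 0.340
P(M6 | defective) = 0.035/0.08924 ≈ 0.392

M3 0.133, M1 0.062, M2 0.073, M4 0.340, M6 0.392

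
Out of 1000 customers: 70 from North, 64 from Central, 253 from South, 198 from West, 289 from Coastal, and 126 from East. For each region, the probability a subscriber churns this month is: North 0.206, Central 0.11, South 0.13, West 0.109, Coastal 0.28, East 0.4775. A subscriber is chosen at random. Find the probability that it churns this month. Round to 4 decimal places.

0.2170

Unnormalized posteriors (prior × likelihood):
  North: 0.07 × 0.206 = 0.01442
  Central: 0.064 × 0.11 = 0.00704
  South: 0.253 × 0.13 = 0.03289
  West: 0.198 × 0.109 = 0.021582
  Coastal: 0.289 × 0.28 = 0.08092
  East: 0.126 × 0.4775 = 0.060165
P(churn) = 0.01442 + 0.00704 + 0.03289 + 0.021582 + 0.08092 + 0.060165 = 0.217017 → 0.2170.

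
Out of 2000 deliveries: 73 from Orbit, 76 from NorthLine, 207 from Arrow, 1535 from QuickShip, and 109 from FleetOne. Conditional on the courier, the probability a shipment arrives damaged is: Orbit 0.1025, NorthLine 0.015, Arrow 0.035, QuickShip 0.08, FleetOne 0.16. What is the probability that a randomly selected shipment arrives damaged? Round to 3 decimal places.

0.078

Compute prior × likelihood for every hypothesis:
  Orbit: 0.0365 × 0.1025 = 0.00374125
  NorthLine: 0.038 × 0.015 = 0.00057
  Arrow: 0.1035 × 0.035 = 0.0036225
  QuickShip: 0.7675 × 0.08 = 0.0614
  FleetOne: 0.0545 × 0.16 = 0.00872
P(damaged) = 0.00374125 + 0.00057 + 0.0036225 + 0.0614 + 0.00872 = 0.07805375 → 0.078.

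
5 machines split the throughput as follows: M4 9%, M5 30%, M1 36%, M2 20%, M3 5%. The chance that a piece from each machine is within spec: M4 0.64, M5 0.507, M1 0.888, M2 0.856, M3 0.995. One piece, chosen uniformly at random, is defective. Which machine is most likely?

M5

Taking complements, P(defective | each) = M4 0.36, M5 0.493, M1 0.112, M2 0.144, M3 0.005.
Unnormalized posteriors (prior × likelihood):
  M4: 0.09 × 0.36 = 0.0324
  M5: 0.3 × 0.493 = 0.1479
  M1: 0.36 × 0.112 = 0.04032
  M2: 0.2 × 0.144 = 0.0288
  M3: 0.05 × 0.005 = 0.00025
Total = 0.24967.
Largest term belongs to M5, so M5 is most probable.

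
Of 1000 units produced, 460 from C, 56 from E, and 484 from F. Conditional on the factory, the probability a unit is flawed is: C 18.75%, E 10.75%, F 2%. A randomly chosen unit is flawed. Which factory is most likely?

C

Unnormalized posteriors (prior × likelihood):
  C: 0.46 × 0.1875 = 0.08625
  E: 0.056 × 0.1075 = 0.00602
  F: 0.484 × 0.02 = 0.00968
Normalizing constant = 0.10195.
Largest term belongs to C, so C is most probable.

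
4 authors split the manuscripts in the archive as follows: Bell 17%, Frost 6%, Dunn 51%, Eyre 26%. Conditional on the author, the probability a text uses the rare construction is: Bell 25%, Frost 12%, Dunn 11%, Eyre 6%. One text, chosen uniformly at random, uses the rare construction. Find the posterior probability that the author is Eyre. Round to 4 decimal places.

Compute prior × likelihood for every hypothesis:
  Bell: 0.17 × 0.25 = 0.0425
  Frost: 0.06 × 0.12 = 0.0072
  Dunn: 0.51 × 0.11 = 0.0561
  Eyre: 0.26 × 0.06 = 0.0156
Total = 0.1214.
P(Eyre | evidence) = 0.0156 / 0.1214 ≈ 0.1285.

0.1285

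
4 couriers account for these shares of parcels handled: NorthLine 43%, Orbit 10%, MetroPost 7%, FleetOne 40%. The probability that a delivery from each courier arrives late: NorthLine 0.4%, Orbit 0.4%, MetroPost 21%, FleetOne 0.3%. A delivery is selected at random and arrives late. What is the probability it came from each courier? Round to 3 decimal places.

NorthLine 0.095, Orbit 0.022, MetroPost 0.816, FleetOne 0.067

Unnormalized posteriors (prior × likelihood):
  NorthLine: 0.43 × 0.004 = 0.00172
  Orbit: 0.1 × 0.004 = 0.0004
  MetroPost: 0.07 × 0.21 = 0.0147
  FleetOne: 0.4 × 0.003 = 0.0012
Normalizing constant = 0.01802.
P(NorthLine | late) = 0.00172/0.01802 ≈ 0.095
P(Orbit | late) = 0.0004/0.01802 ≈ 0.022
P(MetroPost | late) = 0.0147/0.01802 ≈ 0.816
P(FleetOne | late) = 0.0012/0.01802 ≈ 0.067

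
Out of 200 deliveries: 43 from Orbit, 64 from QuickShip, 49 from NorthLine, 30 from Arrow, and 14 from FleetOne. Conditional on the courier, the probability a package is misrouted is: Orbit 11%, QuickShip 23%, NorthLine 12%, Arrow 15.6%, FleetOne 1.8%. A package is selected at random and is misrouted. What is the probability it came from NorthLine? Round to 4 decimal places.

0.1943

Compute prior × likelihood for every hypothesis:
  Orbit: 0.215 × 0.11 = 0.02365
  QuickShip: 0.32 × 0.23 = 0.0736
  NorthLine: 0.245 × 0.12 = 0.0294
  Arrow: 0.15 × 0.156 = 0.0234
  FleetOne: 0.07 × 0.018 = 0.00126
Sum = 0.15131.
P(NorthLine | evidence) = 0.0294 / 0.15131 ≈ 0.1943.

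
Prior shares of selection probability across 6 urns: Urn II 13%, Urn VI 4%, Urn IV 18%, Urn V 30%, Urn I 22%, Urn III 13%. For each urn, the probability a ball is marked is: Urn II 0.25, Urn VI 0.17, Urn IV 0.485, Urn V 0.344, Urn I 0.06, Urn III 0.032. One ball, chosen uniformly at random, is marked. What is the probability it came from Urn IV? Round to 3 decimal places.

0.353

Prior × likelihood for each hypothesis:
  Urn II: 0.13 × 0.25 = 0.0325
  Urn VI: 0.04 × 0.17 = 0.0068
  Urn IV: 0.18 × 0.485 = 0.0873
  Urn V: 0.3 × 0.344 = 0.1032
  Urn I: 0.22 × 0.06 = 0.0132
  Urn III: 0.13 × 0.032 = 0.00416
Total = 0.24716.
P(Urn IV | evidence) = 0.0873 / 0.24716 ≈ 0.353.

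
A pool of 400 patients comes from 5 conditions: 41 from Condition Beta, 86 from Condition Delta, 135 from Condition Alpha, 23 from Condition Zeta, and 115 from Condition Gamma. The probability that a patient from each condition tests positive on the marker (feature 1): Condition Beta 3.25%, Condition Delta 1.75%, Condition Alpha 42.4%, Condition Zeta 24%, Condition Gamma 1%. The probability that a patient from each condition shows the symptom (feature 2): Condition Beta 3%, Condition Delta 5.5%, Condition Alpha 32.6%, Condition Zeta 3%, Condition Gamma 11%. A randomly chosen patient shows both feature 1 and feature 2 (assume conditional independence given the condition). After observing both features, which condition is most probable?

Condition Alpha

Compute prior × likelihood for every hypothesis:
  Condition Beta: 0.1025 × 0.0325 × 0.03 = 0.0000999375
  Condition Delta: 0.215 × 0.0175 × 0.055 = 0.0002069375
  Condition Alpha: 0.3375 × 0.424 × 0.326 = 0.0466506
  Condition Zeta: 0.0575 × 0.24 × 0.03 = 0.000414
  Condition Gamma: 0.2875 × 0.01 × 0.11 = 0.00031625
Normalizing constant = 0.047687725.
Largest term belongs to Condition Alpha, so Condition Alpha is most probable.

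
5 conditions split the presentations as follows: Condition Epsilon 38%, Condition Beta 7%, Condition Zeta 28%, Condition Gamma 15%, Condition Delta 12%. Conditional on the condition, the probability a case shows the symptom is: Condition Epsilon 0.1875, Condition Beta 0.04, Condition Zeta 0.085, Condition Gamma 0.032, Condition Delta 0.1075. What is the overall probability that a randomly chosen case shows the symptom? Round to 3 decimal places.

0.116

By Bayes' rule, posterior ∝ prior × likelihood:
  Condition Epsilon: 0.38 × 0.1875 = 0.07125
  Condition Beta: 0.07 × 0.04 = 0.0028
  Condition Zeta: 0.28 × 0.085 = 0.0238
  Condition Gamma: 0.15 × 0.032 = 0.0048
  Condition Delta: 0.12 × 0.1075 = 0.0129
P(symptomatic) = 0.07125 + 0.0028 + 0.0238 + 0.0048 + 0.0129 = 0.11555 → 0.116.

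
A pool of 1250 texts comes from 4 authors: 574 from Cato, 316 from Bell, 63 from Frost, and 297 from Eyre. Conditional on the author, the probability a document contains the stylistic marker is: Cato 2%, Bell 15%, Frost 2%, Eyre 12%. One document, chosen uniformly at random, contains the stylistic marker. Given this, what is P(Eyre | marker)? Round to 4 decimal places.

Compute prior × likelihood for every hypothesis:
  Cato: 0.4592 × 0.02 = 0.009184
  Bell: 0.2528 × 0.15 = 0.03792
  Frost: 0.0504 × 0.02 = 0.001008
  Eyre: 0.2376 × 0.12 = 0.028512
Sum = 0.076624.
P(Eyre | evidence) = 0.028512 / 0.076624 ≈ 0.3721.

0.3721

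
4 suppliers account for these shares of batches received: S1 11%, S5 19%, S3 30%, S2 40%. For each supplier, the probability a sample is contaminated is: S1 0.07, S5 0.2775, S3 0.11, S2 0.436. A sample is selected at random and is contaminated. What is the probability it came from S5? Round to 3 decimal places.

0.197

Unnormalized posteriors (prior × likelihood):
  S1: 0.11 × 0.07 = 0.0077
  S5: 0.19 × 0.2775 = 0.052725
  S3: 0.3 × 0.11 = 0.033
  S2: 0.4 × 0.436 = 0.1744
Sum = 0.267825.
P(S5 | evidence) = 0.052725 / 0.267825 ≈ 0.197.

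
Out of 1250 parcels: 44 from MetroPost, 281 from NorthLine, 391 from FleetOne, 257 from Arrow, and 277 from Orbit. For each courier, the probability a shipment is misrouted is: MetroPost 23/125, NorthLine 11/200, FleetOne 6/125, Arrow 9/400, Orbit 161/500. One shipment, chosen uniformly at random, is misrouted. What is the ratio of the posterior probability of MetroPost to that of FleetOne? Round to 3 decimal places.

0.431

Prior × likelihood for each hypothesis:
  MetroPost: 0.0352 × 0.184 = 0.0064768
  NorthLine: 0.2248 × 0.055 = 0.012364
  FleetOne: 0.3128 × 0.048 = 0.0150144
  Arrow: 0.2056 × 0.0225 = 0.004626
  Orbit: 0.2216 × 0.322 = 0.0713552
Normalizing constant = 0.1098364.
The ratio is 0.0064768 / 0.0150144 (the normalizer cancels) = 0.431.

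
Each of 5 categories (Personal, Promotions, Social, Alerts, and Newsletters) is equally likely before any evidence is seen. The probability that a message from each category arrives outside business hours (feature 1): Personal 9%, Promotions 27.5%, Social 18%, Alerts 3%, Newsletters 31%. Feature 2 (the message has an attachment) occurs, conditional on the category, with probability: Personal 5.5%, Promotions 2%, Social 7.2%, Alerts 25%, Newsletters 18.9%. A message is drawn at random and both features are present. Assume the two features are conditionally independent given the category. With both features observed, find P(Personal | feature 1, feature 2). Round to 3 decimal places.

Since the prior is uniform, the posterior is proportional to the likelihood:
  Personal: 0.09 × 0.055 = 0.00495
  Promotions: 0.275 × 0.02 = 0.0055
  Social: 0.18 × 0.072 = 0.01296
  Alerts: 0.03 × 0.25 = 0.0075
  Newsletters: 0.31 × 0.189 = 0.05859
Total = 0.0895.
P(Personal | evidence) = 0.00495 / 0.0895 ≈ 0.055.

0.055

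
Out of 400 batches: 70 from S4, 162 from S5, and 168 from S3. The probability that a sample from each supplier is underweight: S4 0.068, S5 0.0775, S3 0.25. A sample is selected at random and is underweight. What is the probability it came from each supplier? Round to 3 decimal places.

S4 0.080, S5 0.212, S3 0.708

Compute prior × likelihood for every hypothesis:
  S4: 0.175 × 0.068 = 0.0119
  S5: 0.405 × 0.0775 = 0.0313875
  S3: 0.42 × 0.25 = 0.105
Total = 0.1482875.
P(S4 | underweight) = 0.0119/0.1482875 ≈ 0.080
P(S5 | underweight) = 0.0313875/0.1482875 ≈ 0.212
P(S3 | underweight) = 0.105/0.1482875 ≈ 0.708
(Check: 0.080+0.212+0.708 = 1.000.)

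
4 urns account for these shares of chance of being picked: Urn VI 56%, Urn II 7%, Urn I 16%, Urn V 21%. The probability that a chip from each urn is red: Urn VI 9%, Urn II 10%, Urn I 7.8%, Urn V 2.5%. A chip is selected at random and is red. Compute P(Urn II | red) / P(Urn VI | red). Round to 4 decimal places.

Prior × likelihood for each hypothesis:
  Urn VI: 0.56 × 0.09 = 0.0504
  Urn II: 0.07 × 0.1 = 0.007
  Urn I: 0.16 × 0.078 = 0.01248
  Urn V: 0.21 × 0.025 = 0.00525
Total = 0.07513.
The ratio is 0.007 / 0.0504 (the normalizer cancels) = 0.1389.

0.1389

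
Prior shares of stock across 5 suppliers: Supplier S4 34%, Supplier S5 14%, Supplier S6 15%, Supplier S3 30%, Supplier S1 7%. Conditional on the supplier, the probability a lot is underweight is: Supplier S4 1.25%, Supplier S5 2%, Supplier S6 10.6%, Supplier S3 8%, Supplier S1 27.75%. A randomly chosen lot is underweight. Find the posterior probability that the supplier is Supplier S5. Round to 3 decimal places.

0.042

Prior × likelihood for each hypothesis:
  Supplier S4: 0.34 × 0.0125 = 0.00425
  Supplier S5: 0.14 × 0.02 = 0.0028
  Supplier S6: 0.15 × 0.106 = 0.0159
  Supplier S3: 0.3 × 0.08 = 0.024
  Supplier S1: 0.07 × 0.2775 = 0.019425
Total = 0.066375.
P(Supplier S5 | evidence) = 0.0028 / 0.066375 ≈ 0.042.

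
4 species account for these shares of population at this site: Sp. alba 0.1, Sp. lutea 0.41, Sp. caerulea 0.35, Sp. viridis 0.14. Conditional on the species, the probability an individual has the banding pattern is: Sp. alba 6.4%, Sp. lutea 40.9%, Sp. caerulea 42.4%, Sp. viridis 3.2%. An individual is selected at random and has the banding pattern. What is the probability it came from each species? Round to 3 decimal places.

By Bayes' rule, posterior ∝ prior × likelihood:
  Sp. alba: 0.1 × 0.064 = 0.0064
  Sp. lutea: 0.41 × 0.409 = 0.16769
  Sp. caerulea: 0.35 × 0.424 = 0.1484
  Sp. viridis: 0.14 × 0.032 = 0.00448
Sum = 0.32697.
P(Sp. alba | banded) = 0.0064/0.32697 ≈ 0.020
P(Sp. lutea | banded) = 0.16769/0.32697 ≈ 0.513
P(Sp. caerulea | banded) = 0.1484/0.32697 ≈ 0.454
P(Sp. viridis | banded) = 0.00448/0.32697 ≈ 0.014

Sp. alba 0.020, Sp. lutea 0.513, Sp. caerulea 0.454, Sp. viridis 0.014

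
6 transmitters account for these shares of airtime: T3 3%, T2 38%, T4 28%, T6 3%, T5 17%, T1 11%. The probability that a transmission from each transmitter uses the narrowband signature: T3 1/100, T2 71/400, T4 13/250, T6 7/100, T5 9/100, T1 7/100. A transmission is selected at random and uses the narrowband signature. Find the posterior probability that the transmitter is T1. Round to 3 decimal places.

Unnormalized posteriors (prior × likelihood):
  T3: 0.03 × 0.01 = 0.0003
  T2: 0.38 × 0.1775 = 0.06745
  T4: 0.28 × 0.052 = 0.01456
  T6: 0.03 × 0.07 = 0.0021
  T5: 0.17 × 0.09 = 0.0153
  T1: 0.11 × 0.07 = 0.0077
Total = 0.10741.
P(T1 | evidence) = 0.0077 / 0.10741 ≈ 0.072.

0.072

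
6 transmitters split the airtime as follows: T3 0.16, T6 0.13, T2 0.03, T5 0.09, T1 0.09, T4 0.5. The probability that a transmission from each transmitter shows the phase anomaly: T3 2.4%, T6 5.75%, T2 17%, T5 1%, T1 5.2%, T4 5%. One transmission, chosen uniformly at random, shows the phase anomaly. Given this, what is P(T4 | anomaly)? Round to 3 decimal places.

0.532

Prior × likelihood for each hypothesis:
  T3: 0.16 × 0.024 = 0.00384
  T6: 0.13 × 0.0575 = 0.007475
  T2: 0.03 × 0.17 = 0.0051
  T5: 0.09 × 0.01 = 0.0009
  T1: 0.09 × 0.052 = 0.00468
  T4: 0.5 × 0.05 = 0.025
Sum = 0.046995.
P(T4 | evidence) = 0.025 / 0.046995 ≈ 0.532.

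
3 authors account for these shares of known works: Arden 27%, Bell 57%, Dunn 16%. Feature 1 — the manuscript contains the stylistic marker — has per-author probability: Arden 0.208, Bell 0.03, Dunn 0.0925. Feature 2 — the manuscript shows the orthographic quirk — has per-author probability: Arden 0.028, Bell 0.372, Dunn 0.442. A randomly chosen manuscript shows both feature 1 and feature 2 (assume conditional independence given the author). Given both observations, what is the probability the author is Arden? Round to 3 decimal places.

0.109

By Bayes' rule, posterior ∝ prior × likelihood:
  Arden: 0.27 × 0.208 × 0.028 = 0.00157248
  Bell: 0.57 × 0.03 × 0.372 = 0.0063612
  Dunn: 0.16 × 0.0925 × 0.442 = 0.0065416
Total = 0.01447528.
P(Arden | evidence) = 0.00157248 / 0.01447528 ≈ 0.109.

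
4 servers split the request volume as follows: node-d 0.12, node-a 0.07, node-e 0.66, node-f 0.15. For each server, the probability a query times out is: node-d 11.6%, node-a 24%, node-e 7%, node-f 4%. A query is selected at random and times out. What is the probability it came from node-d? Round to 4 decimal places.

Unnormalized posteriors (prior × likelihood):
  node-d: 0.12 × 0.116 = 0.01392
  node-a: 0.07 × 0.24 = 0.0168
  node-e: 0.66 × 0.07 = 0.0462
  node-f: 0.15 × 0.04 = 0.006
Sum = 0.08292.
P(node-d | evidence) = 0.01392 / 0.08292 ≈ 0.1679.

0.1679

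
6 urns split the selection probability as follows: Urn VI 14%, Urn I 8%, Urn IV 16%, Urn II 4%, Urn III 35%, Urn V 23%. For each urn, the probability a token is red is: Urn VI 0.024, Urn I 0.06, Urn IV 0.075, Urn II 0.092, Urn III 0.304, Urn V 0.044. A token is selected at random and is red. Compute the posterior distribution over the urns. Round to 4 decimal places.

Urn VI 0.0239, Urn I 0.0342, Urn IV 0.0855, Urn II 0.0262, Urn III 0.7581, Urn V 0.0721

Unnormalized posteriors (prior × likelihood):
  Urn VI: 0.14 × 0.024 = 0.00336
  Urn I: 0.08 × 0.06 = 0.0048
  Urn IV: 0.16 × 0.075 = 0.012
  Urn II: 0.04 × 0.092 = 0.00368
  Urn III: 0.35 × 0.304 = 0.1064
  Urn V: 0.23 × 0.044 = 0.01012
Total = 0.14036.
P(Urn VI | red) = 0.00336/0.14036 ≈ 0.0239
P(Urn I | red) = 0.0048/0.14036 ≈ 0.0342
P(Urn IV | red) = 0.012/0.14036 ≈ 0.0855
P(Urn II | red) = 0.00368/0.14036 ≈ 0.0262
P(Urn III | red) = 0.1064/0.14036 ≈ 0.7581
P(Urn V | red) = 0.01012/0.14036 ≈ 0.0721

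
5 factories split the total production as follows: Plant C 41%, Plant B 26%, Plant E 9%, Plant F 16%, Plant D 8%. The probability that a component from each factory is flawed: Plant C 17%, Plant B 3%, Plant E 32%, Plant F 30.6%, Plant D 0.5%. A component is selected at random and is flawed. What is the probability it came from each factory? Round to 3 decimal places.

By Bayes' rule, posterior ∝ prior × likelihood:
  Plant C: 0.41 × 0.17 = 0.0697
  Plant B: 0.26 × 0.03 = 0.0078
  Plant E: 0.09 × 0.32 = 0.0288
  Plant F: 0.16 × 0.306 = 0.04896
  Plant D: 0.08 × 0.005 = 0.0004
Sum = 0.15566.
P(Plant C | flawed) = 0.0697/0.15566 ≈ 0.448
P(Plant B | flawed) = 0.0078/0.15566 ≈ 0.050
P(Plant E | flawed) = 0.0288/0.15566 ≈ 0.185
P(Plant F | flawed) = 0.04896/0.15566 ≈ 0.315
P(Plant D | flawed) = 0.0004/0.15566 ≈ 0.003

Plant C 0.448, Plant B 0.050, Plant E 0.185, Plant F 0.315, Plant D 0.003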